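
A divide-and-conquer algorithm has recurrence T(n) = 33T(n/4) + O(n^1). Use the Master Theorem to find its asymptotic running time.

Master Theorem for T(n) = 33T(n/4) + O(n^1):

a = 33, b = 4, c = 1
log_b(a) = log_4(33) = 2.5222

Case 1: c = 1 < log_4(33) = 2.5222
T(n) = O(n^(log_4 33))

For T(n) = 33T(n/4) + O(n^1): log_4(33) = 2.5222. This is Case 1 of the Master Theorem (c < log_b(a), work dominated by leaves), giving O(n^(log_4 33)).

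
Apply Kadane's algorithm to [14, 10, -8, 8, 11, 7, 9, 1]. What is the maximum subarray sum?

Using Kadane's algorithm on [14, 10, -8, 8, 11, 7, 9, 1]:

Scanning through the array:
Position 1 (value 10): max_ending_here = 24, max_so_far = 24
Position 2 (value -8): max_ending_here = 16, max_so_far = 24
Position 3 (value 8): max_ending_here = 24, max_so_far = 24
Position 4 (value 11): max_ending_here = 35, max_so_far = 35
Position 5 (value 7): max_ending_here = 42, max_so_far = 42
Position 6 (value 9): max_ending_here = 51, max_so_far = 51
Position 7 (value 1): max_ending_here = 52, max_so_far = 52

Maximum subarray: [14, 10, -8, 8, 11, 7, 9, 1]
Maximum sum: 52

The maximum subarray is [14, 10, -8, 8, 11, 7, 9, 1] with sum 52. This subarray runs from index 0 to index 7.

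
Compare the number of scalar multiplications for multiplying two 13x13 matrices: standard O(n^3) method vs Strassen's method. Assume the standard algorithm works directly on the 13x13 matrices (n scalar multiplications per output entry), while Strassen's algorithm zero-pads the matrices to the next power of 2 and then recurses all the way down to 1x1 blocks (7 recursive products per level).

Matrix multiplication for 13x13 matrices:

Strassen's algorithm requires power-of-2 dimensions. Pad 13x13 to 16x16 (next power of 2).

Standard algorithm: 13^3 = 2197 multiplications
Strassen's algorithm: 7^(log2(16)) = 7^4 = 2401 multiplications
Difference: 2197 - 2401 = -204 (Strassen uses MORE here due to padding overhead — for small or just-over-power-of-2 n, padding can outweigh the per-level savings)

Standard: 2197 multiplications (13^3). Strassen: 2401 multiplications (7^4, after padding to 16x16). Strassen reduces 8 recursive multiplications to 7 at each level.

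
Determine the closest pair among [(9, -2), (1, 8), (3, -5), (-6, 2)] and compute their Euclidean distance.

Computing all pairwise distances among 4 points:

d((9, -2), (1, 8)) = 12.8062
d((9, -2), (3, -5)) = 6.7082 <-- minimum
d((9, -2), (-6, 2)) = 15.5242
d((1, 8), (3, -5)) = 13.1529
d((1, 8), (-6, 2)) = 9.2195
d((3, -5), (-6, 2)) = 11.4018

Closest pair: (9, -2) and (3, -5) with distance 6.7082

The closest pair is (9, -2) and (3, -5) with Euclidean distance 6.7082. For 4 points, brute-force pairwise comparison is shown above. For large n, the divide-and-conquer algorithm (sort by x, recurse on halves, check the dividing strip) achieves O(n log n).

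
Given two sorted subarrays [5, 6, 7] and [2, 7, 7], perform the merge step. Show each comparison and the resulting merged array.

Merging process:

Compare 5 vs 2: take 2 from right. Merged: [2]
Compare 5 vs 7: take 5 from left. Merged: [2, 5]
Compare 6 vs 7: take 6 from left. Merged: [2, 5, 6]
Compare 7 vs 7: take 7 from left. Merged: [2, 5, 6, 7]
Append remaining from right: [7, 7]. Merged: [2, 5, 6, 7, 7, 7]

Final merged array: [2, 5, 6, 7, 7, 7]
Total comparisons: 4

The merged array is [2, 5, 6, 7, 7, 7], requiring 4 comparisons. The merge step runs in O(n) time where n is the total number of elements.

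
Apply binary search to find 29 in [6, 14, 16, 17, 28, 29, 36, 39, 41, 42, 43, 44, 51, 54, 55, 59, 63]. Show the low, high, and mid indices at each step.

Binary search for 29 in [6, 14, 16, 17, 28, 29, 36, 39, 41, 42, 43, 44, 51, 54, 55, 59, 63]:

lo=0, hi=16, mid=8, arr[mid]=41 -> 41 > 29, search left half
lo=0, hi=7, mid=3, arr[mid]=17 -> 17 < 29, search right half
lo=4, hi=7, mid=5, arr[mid]=29 -> Found target at index 5!

Binary search finds 29 at index 5 after 3 comparisons. The search repeatedly halves the search space by comparing with the middle element.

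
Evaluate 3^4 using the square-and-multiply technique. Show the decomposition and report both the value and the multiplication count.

Computing 3^4 by squaring (build up from 3^1; each line after the first costs one multiplication):

3^1 = 3
3^2 = (3^1)^2 = 3^2 = 9
3^4 = (3^2)^2 = 9^2 = 81

Result: 81
Multiplications needed: 2 (2 lines after 3^1)

3^4 = 81. Using exponentiation by squaring, this requires 2 multiplications. The key idea: if the exponent is even, square the half-power; if odd, multiply by the base once.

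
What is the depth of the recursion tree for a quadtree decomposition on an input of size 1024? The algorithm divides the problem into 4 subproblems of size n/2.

For divide and conquer with division factor 2:

Problem sizes at each level:
Level 0: 1024
Level 1: 512
Level 2: 256
Level 3: 128
Level 4: 64
Level 5: 32
Level 6: 16
Level 7: 8
Level 8: 4
Level 9: 2
Level 10: 1

The root is level 0 and the size-1 base case is level 10 (the tree spans levels 0 through 10, i.e. 11 levels counting the root), so the depth is the number of divisions: log_2(1024) = 10

The recursion tree depth is log_2(1024) = 10. At each level, the problem size is divided by 2, so it takes 10 divisions to reduce to a base case of size 1. The algorithm makes 4 recursive calls at each level.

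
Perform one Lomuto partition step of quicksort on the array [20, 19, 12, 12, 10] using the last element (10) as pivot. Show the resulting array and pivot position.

Lomuto partition with pivot = 10:

Initial array: [20, 19, 12, 12, 10]

arr[0]=20 > 10: no swap
arr[1]=19 > 10: no swap
arr[2]=12 > 10: no swap
arr[3]=12 > 10: no swap

Place pivot at position 0: [10, 19, 12, 12, 20]
Pivot position: 0

After partitioning with pivot 10, the array becomes [10, 19, 12, 12, 20]. The pivot is placed at index 0. All elements to the left of the pivot are <= 10, and all elements to the right are > 10.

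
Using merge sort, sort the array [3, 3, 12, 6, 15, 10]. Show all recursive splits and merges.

Merge sort trace:

Split: [3, 3, 12, 6, 15, 10] -> [3, 3, 12] and [6, 15, 10]
  Split: [3, 3, 12] -> [3] and [3, 12]
    Split: [3, 12] -> [3] and [12]
    Merge: [3] + [12] -> [3, 12]
  Merge: [3] + [3, 12] -> [3, 3, 12]
  Split: [6, 15, 10] -> [6] and [15, 10]
    Split: [15, 10] -> [15] and [10]
    Merge: [15] + [10] -> [10, 15]
  Merge: [6] + [10, 15] -> [6, 10, 15]
Merge: [3, 3, 12] + [6, 10, 15] -> [3, 3, 6, 10, 12, 15]

Final sorted array: [3, 3, 6, 10, 12, 15]

The merge sort proceeds by recursively splitting the array and merging sorted halves.
After all merges, the sorted array is [3, 3, 6, 10, 12, 15].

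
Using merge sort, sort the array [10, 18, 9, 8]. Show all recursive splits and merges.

Merge sort trace:

Split: [10, 18, 9, 8] -> [10, 18] and [9, 8]
  Split: [10, 18] -> [10] and [18]
  Merge: [10] + [18] -> [10, 18]
  Split: [9, 8] -> [9] and [8]
  Merge: [9] + [8] -> [8, 9]
Merge: [10, 18] + [8, 9] -> [8, 9, 10, 18]

Final sorted array: [8, 9, 10, 18]

The merge sort proceeds by recursively splitting the array and merging sorted halves.
After all merges, the sorted array is [8, 9, 10, 18].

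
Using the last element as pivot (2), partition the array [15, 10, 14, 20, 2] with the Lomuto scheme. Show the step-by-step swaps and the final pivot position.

Lomuto partition with pivot = 2:

Initial array: [15, 10, 14, 20, 2]

arr[0]=15 > 2: no swap
arr[1]=10 > 2: no swap
arr[2]=14 > 2: no swap
arr[3]=20 > 2: no swap

Place pivot at position 0: [2, 10, 14, 20, 15]
Pivot position: 0

After partitioning with pivot 2, the array becomes [2, 10, 14, 20, 15]. The pivot is placed at index 0. All elements to the left of the pivot are <= 2, and all elements to the right are > 2.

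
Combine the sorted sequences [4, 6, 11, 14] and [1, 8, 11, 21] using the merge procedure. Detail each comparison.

Merging process:

Compare 4 vs 1: take 1 from right. Merged: [1]
Compare 4 vs 8: take 4 from left. Merged: [1, 4]
Compare 6 vs 8: take 6 from left. Merged: [1, 4, 6]
Compare 11 vs 8: take 8 from right. Merged: [1, 4, 6, 8]
Compare 11 vs 11: take 11 from left. Merged: [1, 4, 6, 8, 11]
Compare 14 vs 11: take 11 from right. Merged: [1, 4, 6, 8, 11, 11]
Compare 14 vs 21: take 14 from left. Merged: [1, 4, 6, 8, 11, 11, 14]
Append remaining from right: [21]. Merged: [1, 4, 6, 8, 11, 11, 14, 21]

Final merged array: [1, 4, 6, 8, 11, 11, 14, 21]
Total comparisons: 7

The merged array is [1, 4, 6, 8, 11, 11, 14, 21], requiring 7 comparisons. The merge step runs in O(n) time where n is the total number of elements.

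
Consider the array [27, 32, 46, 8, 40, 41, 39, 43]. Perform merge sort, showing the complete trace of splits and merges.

Merge sort trace:

Split: [27, 32, 46, 8, 40, 41, 39, 43] -> [27, 32, 46, 8] and [40, 41, 39, 43]
  Split: [27, 32, 46, 8] -> [27, 32] and [46, 8]
    Split: [27, 32] -> [27] and [32]
    Merge: [27] + [32] -> [27, 32]
    Split: [46, 8] -> [46] and [8]
    Merge: [46] + [8] -> [8, 46]
  Merge: [27, 32] + [8, 46] -> [8, 27, 32, 46]
  Split: [40, 41, 39, 43] -> [40, 41] and [39, 43]
    Split: [40, 41] -> [40] and [41]
    Merge: [40] + [41] -> [40, 41]
    Split: [39, 43] -> [39] and [43]
    Merge: [39] + [43] -> [39, 43]
  Merge: [40, 41] + [39, 43] -> [39, 40, 41, 43]
Merge: [8, 27, 32, 46] + [39, 40, 41, 43] -> [8, 27, 32, 39, 40, 41, 43, 46]

Final sorted array: [8, 27, 32, 39, 40, 41, 43, 46]

The merge sort proceeds by recursively splitting the array and merging sorted halves.
After all merges, the sorted array is [8, 27, 32, 39, 40, 41, 43, 46].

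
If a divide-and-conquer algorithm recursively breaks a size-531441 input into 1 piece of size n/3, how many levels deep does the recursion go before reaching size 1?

For divide and conquer with division factor 3:

Problem sizes at each level:
Level 0: 531441
Level 1: 177147
Level 2: 59049
Level 3: 19683
Level 4: 6561
Level 5: 2187
Level 6: 729
Level 7: 243
Level 8: 81
Level 9: 27
Level 10: 9
Level 11: 3
Level 12: 1

The root is level 0 and the size-1 base case is level 12 (the tree spans levels 0 through 12, i.e. 13 levels counting the root), so the depth is the number of divisions: log_3(531441) = 12

The recursion tree depth is log_3(531441) = 12. At each level, the problem size is divided by 3, so it takes 12 divisions to reduce to a base case of size 1. The algorithm makes 1 recursive call at each level.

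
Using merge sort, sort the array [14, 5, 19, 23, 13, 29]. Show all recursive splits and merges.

Merge sort trace:

Split: [14, 5, 19, 23, 13, 29] -> [14, 5, 19] and [23, 13, 29]
  Split: [14, 5, 19] -> [14] and [5, 19]
    Split: [5, 19] -> [5] and [19]
    Merge: [5] + [19] -> [5, 19]
  Merge: [14] + [5, 19] -> [5, 14, 19]
  Split: [23, 13, 29] -> [23] and [13, 29]
    Split: [13, 29] -> [13] and [29]
    Merge: [13] + [29] -> [13, 29]
  Merge: [23] + [13, 29] -> [13, 23, 29]
Merge: [5, 14, 19] + [13, 23, 29] -> [5, 13, 14, 19, 23, 29]

Final sorted array: [5, 13, 14, 19, 23, 29]

The merge sort proceeds by recursively splitting the array and merging sorted halves.
After all merges, the sorted array is [5, 13, 14, 19, 23, 29].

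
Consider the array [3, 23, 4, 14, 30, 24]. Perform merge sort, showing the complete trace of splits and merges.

Merge sort trace:

Split: [3, 23, 4, 14, 30, 24] -> [3, 23, 4] and [14, 30, 24]
  Split: [3, 23, 4] -> [3] and [23, 4]
    Split: [23, 4] -> [23] and [4]
    Merge: [23] + [4] -> [4, 23]
  Merge: [3] + [4, 23] -> [3, 4, 23]
  Split: [14, 30, 24] -> [14] and [30, 24]
    Split: [30, 24] -> [30] and [24]
    Merge: [30] + [24] -> [24, 30]
  Merge: [14] + [24, 30] -> [14, 24, 30]
Merge: [3, 4, 23] + [14, 24, 30] -> [3, 4, 14, 23, 24, 30]

Final sorted array: [3, 4, 14, 23, 24, 30]

The merge sort proceeds by recursively splitting the array and merging sorted halves.
After all merges, the sorted array is [3, 4, 14, 23, 24, 30].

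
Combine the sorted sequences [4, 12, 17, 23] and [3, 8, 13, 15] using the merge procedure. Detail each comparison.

Merging process:

Compare 4 vs 3: take 3 from right. Merged: [3]
Compare 4 vs 8: take 4 from left. Merged: [3, 4]
Compare 12 vs 8: take 8 from right. Merged: [3, 4, 8]
Compare 12 vs 13: take 12 from left. Merged: [3, 4, 8, 12]
Compare 17 vs 13: take 13 from right. Merged: [3, 4, 8, 12, 13]
Compare 17 vs 15: take 15 from right. Merged: [3, 4, 8, 12, 13, 15]
Append remaining from left: [17, 23]. Merged: [3, 4, 8, 12, 13, 15, 17, 23]

Final merged array: [3, 4, 8, 12, 13, 15, 17, 23]
Total comparisons: 6

The merged array is [3, 4, 8, 12, 13, 15, 17, 23], requiring 6 comparisons. The merge step runs in O(n) time where n is the total number of elements.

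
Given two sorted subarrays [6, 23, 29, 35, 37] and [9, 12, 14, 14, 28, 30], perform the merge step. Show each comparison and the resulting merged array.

Merging process:

Compare 6 vs 9: take 6 from left. Merged: [6]
Compare 23 vs 9: take 9 from right. Merged: [6, 9]
Compare 23 vs 12: take 12 from right. Merged: [6, 9, 12]
Compare 23 vs 14: take 14 from right. Merged: [6, 9, 12, 14]
Compare 23 vs 14: take 14 from right. Merged: [6, 9, 12, 14, 14]
Compare 23 vs 28: take 23 from left. Merged: [6, 9, 12, 14, 14, 23]
Compare 29 vs 28: take 28 from right. Merged: [6, 9, 12, 14, 14, 23, 28]
Compare 29 vs 30: take 29 from left. Merged: [6, 9, 12, 14, 14, 23, 28, 29]
Compare 35 vs 30: take 30 from right. Merged: [6, 9, 12, 14, 14, 23, 28, 29, 30]
Append remaining from left: [35, 37]. Merged: [6, 9, 12, 14, 14, 23, 28, 29, 30, 35, 37]

Final merged array: [6, 9, 12, 14, 14, 23, 28, 29, 30, 35, 37]
Total comparisons: 9

The merged array is [6, 9, 12, 14, 14, 23, 28, 29, 30, 35, 37], requiring 9 comparisons. The merge step runs in O(n) time where n is the total number of elements.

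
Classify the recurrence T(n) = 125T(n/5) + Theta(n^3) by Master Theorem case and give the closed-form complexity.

Master Theorem for T(n) = 125T(n/5) + O(n^3):

a = 125, b = 5, c = 3
log_b(a) = log_5(125) = 3.0000

Case 2: c = 3 = log_5(125) = 3.0000
T(n) = O(n^3 log n) = O(n^3 log n)

For T(n) = 125T(n/5) + O(n^3): log_5(125) = 3.0000. This is Case 2 of the Master Theorem (c = log_b(a), equal work at all levels), giving O(n^3 log n).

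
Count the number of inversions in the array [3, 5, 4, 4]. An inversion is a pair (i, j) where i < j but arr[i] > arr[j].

Finding inversions in [3, 5, 4, 4]:

(1, 2): arr[1]=5 > arr[2]=4
(1, 3): arr[1]=5 > arr[3]=4

Total inversions: 2

The array has 2 inversion(s): (1,2), (1,3). Each pair (i,j) satisfies i < j and arr[i] > arr[j].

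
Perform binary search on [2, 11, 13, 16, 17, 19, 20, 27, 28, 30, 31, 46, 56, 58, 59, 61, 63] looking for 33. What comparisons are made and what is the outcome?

Binary search for 33 in [2, 11, 13, 16, 17, 19, 20, 27, 28, 30, 31, 46, 56, 58, 59, 61, 63]:

lo=0, hi=16, mid=8, arr[mid]=28 -> 28 < 33, search right half
lo=9, hi=16, mid=12, arr[mid]=56 -> 56 > 33, search left half
lo=9, hi=11, mid=10, arr[mid]=31 -> 31 < 33, search right half
lo=11, hi=11, mid=11, arr[mid]=46 -> 46 > 33, search left half
lo=11 > hi=10, target 33 not found

Binary search determines that 33 is not in the array after 4 comparisons. The search space was exhausted without finding the target.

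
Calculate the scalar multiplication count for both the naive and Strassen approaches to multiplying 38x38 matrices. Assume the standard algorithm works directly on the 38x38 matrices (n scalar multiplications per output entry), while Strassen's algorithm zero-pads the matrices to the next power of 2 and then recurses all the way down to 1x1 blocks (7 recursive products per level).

Matrix multiplication for 38x38 matrices:

Strassen's algorithm requires power-of-2 dimensions. Pad 38x38 to 64x64 (next power of 2).

Standard algorithm: 38^3 = 54872 multiplications
Strassen's algorithm: 7^(log2(64)) = 7^6 = 117649 multiplications
Difference: 54872 - 117649 = -62777 (Strassen uses MORE here due to padding overhead — for small or just-over-power-of-2 n, padding can outweigh the per-level savings)

Standard: 54872 multiplications (38^3). Strassen: 117649 multiplications (7^6, after padding to 64x64). Strassen reduces 8 recursive multiplications to 7 at each level.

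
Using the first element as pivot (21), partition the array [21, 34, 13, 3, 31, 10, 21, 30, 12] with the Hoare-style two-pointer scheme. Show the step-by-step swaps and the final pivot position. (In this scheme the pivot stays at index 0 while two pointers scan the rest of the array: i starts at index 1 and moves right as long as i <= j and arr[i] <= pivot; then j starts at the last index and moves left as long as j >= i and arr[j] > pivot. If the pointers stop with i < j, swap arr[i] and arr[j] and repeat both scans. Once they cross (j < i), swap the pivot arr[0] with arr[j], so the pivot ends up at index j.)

Hoare-style two-pointer partition with pivot = 21:

Initial array: [21, 34, 13, 3, 31, 10, 21, 30, 12]

Pointers start at i = 1, j = 8.
i stops at index 1 (arr[1]=34 > 21), j stops at index 8 (arr[8]=12 <= 21): swap arr[1] and arr[8], array becomes [21, 12, 13, 3, 31, 10, 21, 30, 34]
i stops at index 4 (arr[4]=31 > 21), j stops at index 6 (arr[6]=21 <= 21): swap arr[4] and arr[6], array becomes [21, 12, 13, 3, 21, 10, 31, 30, 34]
i ends at 6, j ends at 5: the pointers have crossed (j < i), so scanning stops.

Swap pivot arr[0] with arr[5] to place pivot at position 5: [10, 12, 13, 3, 21, 21, 31, 30, 34]
Pivot position: 5

After partitioning with pivot 21, the array becomes [10, 12, 13, 3, 21, 21, 31, 30, 34]. The pivot is placed at index 5. All elements to the left of the pivot are <= 21, and all elements to the right are > 21.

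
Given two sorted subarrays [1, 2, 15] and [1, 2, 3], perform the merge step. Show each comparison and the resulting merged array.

Merging process:

Compare 1 vs 1: take 1 from left. Merged: [1]
Compare 2 vs 1: take 1 from right. Merged: [1, 1]
Compare 2 vs 2: take 2 from left. Merged: [1, 1, 2]
Compare 15 vs 2: take 2 from right. Merged: [1, 1, 2, 2]
Compare 15 vs 3: take 3 from right. Merged: [1, 1, 2, 2, 3]
Append remaining from left: [15]. Merged: [1, 1, 2, 2, 3, 15]

Final merged array: [1, 1, 2, 2, 3, 15]
Total comparisons: 5

The merged array is [1, 1, 2, 2, 3, 15], requiring 5 comparisons. The merge step runs in O(n) time where n is the total number of elements.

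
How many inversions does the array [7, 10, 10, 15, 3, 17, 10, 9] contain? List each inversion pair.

Finding inversions in [7, 10, 10, 15, 3, 17, 10, 9]:

(0, 4): arr[0]=7 > arr[4]=3
(1, 4): arr[1]=10 > arr[4]=3
(1, 7): arr[1]=10 > arr[7]=9
(2, 4): arr[2]=10 > arr[4]=3
(2, 7): arr[2]=10 > arr[7]=9
(3, 4): arr[3]=15 > arr[4]=3
(3, 6): arr[3]=15 > arr[6]=10
(3, 7): arr[3]=15 > arr[7]=9
(5, 6): arr[5]=17 > arr[6]=10
(5, 7): arr[5]=17 > arr[7]=9
(6, 7): arr[6]=10 > arr[7]=9

Total inversions: 11

The array has 11 inversion(s): (0,4), (1,4), (1,7), (2,4), (2,7), (3,4), (3,6), (3,7), (5,6), (5,7), (6,7). Each pair (i,j) satisfies i < j and arr[i] > arr[j].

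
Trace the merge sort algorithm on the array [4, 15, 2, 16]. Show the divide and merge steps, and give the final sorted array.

Merge sort trace:

Split: [4, 15, 2, 16] -> [4, 15] and [2, 16]
  Split: [4, 15] -> [4] and [15]
  Merge: [4] + [15] -> [4, 15]
  Split: [2, 16] -> [2] and [16]
  Merge: [2] + [16] -> [2, 16]
Merge: [4, 15] + [2, 16] -> [2, 4, 15, 16]

Final sorted array: [2, 4, 15, 16]

The merge sort proceeds by recursively splitting the array and merging sorted halves.
After all merges, the sorted array is [2, 4, 15, 16].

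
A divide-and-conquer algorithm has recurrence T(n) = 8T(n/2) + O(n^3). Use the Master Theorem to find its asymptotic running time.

Master Theorem for T(n) = 8T(n/2) + O(n^3):

a = 8, b = 2, c = 3
log_b(a) = log_2(8) = 3.0000

Case 2: c = 3 = log_2(8) = 3.0000
T(n) = O(n^3 log n) = O(n^3 log n)

For T(n) = 8T(n/2) + O(n^3): log_2(8) = 3.0000. This is Case 2 of the Master Theorem (c = log_b(a), equal work at all levels), giving O(n^3 log n).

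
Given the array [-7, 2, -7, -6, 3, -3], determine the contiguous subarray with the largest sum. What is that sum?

Using Kadane's algorithm on [-7, 2, -7, -6, 3, -3]:

Scanning through the array:
Position 1 (value 2): max_ending_here = 2, max_so_far = 2
Position 2 (value -7): max_ending_here = -5, max_so_far = 2
Position 3 (value -6): max_ending_here = -6, max_so_far = 2
Position 4 (value 3): max_ending_here = 3, max_so_far = 3
Position 5 (value -3): max_ending_here = 0, max_so_far = 3

Maximum subarray: [3]
Maximum sum: 3

The maximum subarray is [3] with sum 3. This subarray runs from index 4 to index 4.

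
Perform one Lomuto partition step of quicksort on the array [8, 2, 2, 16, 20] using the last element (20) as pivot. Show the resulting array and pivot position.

Lomuto partition with pivot = 20:

Initial array: [8, 2, 2, 16, 20]

arr[0]=8 <= 20: swap with position 0, array becomes [8, 2, 2, 16, 20]
arr[1]=2 <= 20: swap with position 1, array becomes [8, 2, 2, 16, 20]
arr[2]=2 <= 20: swap with position 2, array becomes [8, 2, 2, 16, 20]
arr[3]=16 <= 20: swap with position 3, array becomes [8, 2, 2, 16, 20]

Place pivot at position 4: [8, 2, 2, 16, 20]
Pivot position: 4

After partitioning with pivot 20, the array becomes [8, 2, 2, 16, 20]. The pivot is placed at index 4. All elements to the left of the pivot are <= 20, and all elements to the right are > 20.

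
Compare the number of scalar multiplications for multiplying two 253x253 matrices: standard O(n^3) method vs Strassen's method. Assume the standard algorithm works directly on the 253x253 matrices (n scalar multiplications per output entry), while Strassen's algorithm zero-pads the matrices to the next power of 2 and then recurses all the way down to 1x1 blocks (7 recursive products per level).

Matrix multiplication for 253x253 matrices:

Strassen's algorithm requires power-of-2 dimensions. Pad 253x253 to 256x256 (next power of 2).

Standard algorithm: 253^3 = 16194277 multiplications
Strassen's algorithm: 7^(log2(256)) = 7^8 = 5764801 multiplications
Savings: 16194277 - 5764801 = 10429476 multiplications

Standard: 16194277 multiplications (253^3). Strassen: 5764801 multiplications (7^8, after padding to 256x256). Strassen reduces 8 recursive multiplications to 7 at each level.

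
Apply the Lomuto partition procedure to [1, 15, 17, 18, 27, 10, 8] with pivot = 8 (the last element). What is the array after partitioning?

Lomuto partition with pivot = 8:

Initial array: [1, 15, 17, 18, 27, 10, 8]

arr[0]=1 <= 8: swap with position 0, array becomes [1, 15, 17, 18, 27, 10, 8]
arr[1]=15 > 8: no swap
arr[2]=17 > 8: no swap
arr[3]=18 > 8: no swap
arr[4]=27 > 8: no swap
arr[5]=10 > 8: no swap

Place pivot at position 1: [1, 8, 17, 18, 27, 10, 15]
Pivot position: 1

After partitioning with pivot 8, the array becomes [1, 8, 17, 18, 27, 10, 15]. The pivot is placed at index 1. All elements to the left of the pivot are <= 8, and all elements to the right are > 8.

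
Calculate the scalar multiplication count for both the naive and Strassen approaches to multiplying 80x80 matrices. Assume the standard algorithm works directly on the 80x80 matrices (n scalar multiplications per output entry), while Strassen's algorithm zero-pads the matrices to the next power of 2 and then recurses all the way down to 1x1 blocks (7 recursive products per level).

Matrix multiplication for 80x80 matrices:

Strassen's algorithm requires power-of-2 dimensions. Pad 80x80 to 128x128 (next power of 2).

Standard algorithm: 80^3 = 512000 multiplications
Strassen's algorithm: 7^(log2(128)) = 7^7 = 823543 multiplications
Difference: 512000 - 823543 = -311543 (Strassen uses MORE here due to padding overhead — for small or just-over-power-of-2 n, padding can outweigh the per-level savings)

Standard: 512000 multiplications (80^3). Strassen: 823543 multiplications (7^7, after padding to 128x128). Strassen reduces 8 recursive multiplications to 7 at each level.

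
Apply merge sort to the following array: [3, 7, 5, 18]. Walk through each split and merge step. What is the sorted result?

Merge sort trace:

Split: [3, 7, 5, 18] -> [3, 7] and [5, 18]
  Split: [3, 7] -> [3] and [7]
  Merge: [3] + [7] -> [3, 7]
  Split: [5, 18] -> [5] and [18]
  Merge: [5] + [18] -> [5, 18]
Merge: [3, 7] + [5, 18] -> [3, 5, 7, 18]

Final sorted array: [3, 5, 7, 18]

The merge sort proceeds by recursively splitting the array and merging sorted halves.
After all merges, the sorted array is [3, 5, 7, 18].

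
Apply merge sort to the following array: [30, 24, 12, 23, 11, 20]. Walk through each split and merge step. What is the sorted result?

Merge sort trace:

Split: [30, 24, 12, 23, 11, 20] -> [30, 24, 12] and [23, 11, 20]
  Split: [30, 24, 12] -> [30] and [24, 12]
    Split: [24, 12] -> [24] and [12]
    Merge: [24] + [12] -> [12, 24]
  Merge: [30] + [12, 24] -> [12, 24, 30]
  Split: [23, 11, 20] -> [23] and [11, 20]
    Split: [11, 20] -> [11] and [20]
    Merge: [11] + [20] -> [11, 20]
  Merge: [23] + [11, 20] -> [11, 20, 23]
Merge: [12, 24, 30] + [11, 20, 23] -> [11, 12, 20, 23, 24, 30]

Final sorted array: [11, 12, 20, 23, 24, 30]

The merge sort proceeds by recursively splitting the array and merging sorted halves.
After all merges, the sorted array is [11, 12, 20, 23, 24, 30].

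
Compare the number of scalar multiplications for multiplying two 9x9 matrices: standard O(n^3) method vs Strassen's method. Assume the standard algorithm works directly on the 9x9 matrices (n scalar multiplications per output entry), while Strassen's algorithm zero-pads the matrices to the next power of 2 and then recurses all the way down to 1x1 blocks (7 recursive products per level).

Matrix multiplication for 9x9 matrices:

Strassen's algorithm requires power-of-2 dimensions. Pad 9x9 to 16x16 (next power of 2).

Standard algorithm: 9^3 = 729 multiplications
Strassen's algorithm: 7^(log2(16)) = 7^4 = 2401 multiplications
Difference: 729 - 2401 = -1672 (Strassen uses MORE here due to padding overhead — for small or just-over-power-of-2 n, padding can outweigh the per-level savings)

Standard: 729 multiplications (9^3). Strassen: 2401 multiplications (7^4, after padding to 16x16). Strassen reduces 8 recursive multiplications to 7 at each level.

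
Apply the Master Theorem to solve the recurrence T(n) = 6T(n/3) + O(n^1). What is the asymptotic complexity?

Master Theorem for T(n) = 6T(n/3) + O(n^1):

a = 6, b = 3, c = 1
log_b(a) = log_3(6) = 1.6309

Case 1: c = 1 < log_3(6) = 1.6309
T(n) = O(n^(log_3 6))

For T(n) = 6T(n/3) + O(n^1): log_3(6) = 1.6309. This is Case 1 of the Master Theorem (c < log_b(a), work dominated by leaves), giving O(n^(log_3 6)).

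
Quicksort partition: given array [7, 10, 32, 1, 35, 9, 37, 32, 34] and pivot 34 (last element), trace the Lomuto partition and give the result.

Lomuto partition with pivot = 34:

Initial array: [7, 10, 32, 1, 35, 9, 37, 32, 34]

arr[0]=7 <= 34: swap with position 0, array becomes [7, 10, 32, 1, 35, 9, 37, 32, 34]
arr[1]=10 <= 34: swap with position 1, array becomes [7, 10, 32, 1, 35, 9, 37, 32, 34]
arr[2]=32 <= 34: swap with position 2, array becomes [7, 10, 32, 1, 35, 9, 37, 32, 34]
arr[3]=1 <= 34: swap with position 3, array becomes [7, 10, 32, 1, 35, 9, 37, 32, 34]
arr[4]=35 > 34: no swap
arr[5]=9 <= 34: swap with position 4, array becomes [7, 10, 32, 1, 9, 35, 37, 32, 34]
arr[6]=37 > 34: no swap
arr[7]=32 <= 34: swap with position 5, array becomes [7, 10, 32, 1, 9, 32, 37, 35, 34]

Place pivot at position 6: [7, 10, 32, 1, 9, 32, 34, 35, 37]
Pivot position: 6

After partitioning with pivot 34, the array becomes [7, 10, 32, 1, 9, 32, 34, 35, 37]. The pivot is placed at index 6. All elements to the left of the pivot are <= 34, and all elements to the right are > 34.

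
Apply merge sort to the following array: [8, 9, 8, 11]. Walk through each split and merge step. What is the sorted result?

Merge sort trace:

Split: [8, 9, 8, 11] -> [8, 9] and [8, 11]
  Split: [8, 9] -> [8] and [9]
  Merge: [8] + [9] -> [8, 9]
  Split: [8, 11] -> [8] and [11]
  Merge: [8] + [11] -> [8, 11]
Merge: [8, 9] + [8, 11] -> [8, 8, 9, 11]

Final sorted array: [8, 8, 9, 11]

The merge sort proceeds by recursively splitting the array and merging sorted halves.
After all merges, the sorted array is [8, 8, 9, 11].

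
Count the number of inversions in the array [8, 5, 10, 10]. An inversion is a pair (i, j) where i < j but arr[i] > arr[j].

Finding inversions in [8, 5, 10, 10]:

(0, 1): arr[0]=8 > arr[1]=5

Total inversions: 1

The array has 1 inversion(s): (0,1). Each pair (i,j) satisfies i < j and arr[i] > arr[j].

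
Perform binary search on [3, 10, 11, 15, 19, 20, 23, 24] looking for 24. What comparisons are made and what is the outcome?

Binary search for 24 in [3, 10, 11, 15, 19, 20, 23, 24]:

lo=0, hi=7, mid=3, arr[mid]=15 -> 15 < 24, search right half
lo=4, hi=7, mid=5, arr[mid]=20 -> 20 < 24, search right half
lo=6, hi=7, mid=6, arr[mid]=23 -> 23 < 24, search right half
lo=7, hi=7, mid=7, arr[mid]=24 -> Found target at index 7!

Binary search finds 24 at index 7 after 4 comparisons. The search repeatedly halves the search space by comparing with the middle element.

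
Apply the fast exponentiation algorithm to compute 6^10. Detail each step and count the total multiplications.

Computing 6^10 by squaring (build up from 6^1; each line after the first costs one multiplication):

6^1 = 6
6^2 = (6^1)^2 = 6^2 = 36
6^4 = (6^2)^2 = 36^2 = 1296
6^5 = 6 * 6^4 = 6 * 1296 = 7776
6^10 = (6^5)^2 = 7776^2 = 60466176

Result: 60466176
Multiplications needed: 4 (4 lines after 6^1)

6^10 = 60466176. Using exponentiation by squaring, this requires 4 multiplications. The key idea: if the exponent is even, square the half-power; if odd, multiply by the base once.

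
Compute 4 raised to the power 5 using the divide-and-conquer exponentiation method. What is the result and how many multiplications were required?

Computing 4^5 by squaring (build up from 4^1; each line after the first costs one multiplication):

4^1 = 4
4^2 = (4^1)^2 = 4^2 = 16
4^4 = (4^2)^2 = 16^2 = 256
4^5 = 4 * 4^4 = 4 * 256 = 1024

Result: 1024
Multiplications needed: 3 (3 lines after 4^1)

4^5 = 1024. Using exponentiation by squaring, this requires 3 multiplications. The key idea: if the exponent is even, square the half-power; if odd, multiply by the base once.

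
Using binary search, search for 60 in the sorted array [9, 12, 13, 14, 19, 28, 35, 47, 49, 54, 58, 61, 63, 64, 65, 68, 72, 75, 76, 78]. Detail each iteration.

Binary search for 60 in [9, 12, 13, 14, 19, 28, 35, 47, 49, 54, 58, 61, 63, 64, 65, 68, 72, 75, 76, 78]:

lo=0, hi=19, mid=9, arr[mid]=54 -> 54 < 60, search right half
lo=10, hi=19, mid=14, arr[mid]=65 -> 65 > 60, search left half
lo=10, hi=13, mid=11, arr[mid]=61 -> 61 > 60, search left half
lo=10, hi=10, mid=10, arr[mid]=58 -> 58 < 60, search right half
lo=11 > hi=10, target 60 not found

Binary search determines that 60 is not in the array after 4 comparisons. The search space was exhausted without finding the target.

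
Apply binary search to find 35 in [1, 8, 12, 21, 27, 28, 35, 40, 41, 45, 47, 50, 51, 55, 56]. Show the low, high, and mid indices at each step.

Binary search for 35 in [1, 8, 12, 21, 27, 28, 35, 40, 41, 45, 47, 50, 51, 55, 56]:

lo=0, hi=14, mid=7, arr[mid]=40 -> 40 > 35, search left half
lo=0, hi=6, mid=3, arr[mid]=21 -> 21 < 35, search right half
lo=4, hi=6, mid=5, arr[mid]=28 -> 28 < 35, search right half
lo=6, hi=6, mid=6, arr[mid]=35 -> Found target at index 6!

Binary search finds 35 at index 6 after 4 comparisons. The search repeatedly halves the search space by comparing with the middle element.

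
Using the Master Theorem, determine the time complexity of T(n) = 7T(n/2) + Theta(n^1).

Master Theorem for T(n) = 7T(n/2) + O(n^1):

a = 7, b = 2, c = 1
log_b(a) = log_2(7) = 2.8074

Case 1: c = 1 < log_2(7) = 2.8074
T(n) = O(n^(log_2 7))

For T(n) = 7T(n/2) + O(n^1): log_2(7) = 2.8074. This is Case 1 of the Master Theorem (c < log_b(a), work dominated by leaves), giving O(n^(log_2 7)).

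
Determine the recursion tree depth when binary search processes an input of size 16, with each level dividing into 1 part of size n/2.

For divide and conquer with division factor 2:

Problem sizes at each level:
Level 0: 16
Level 1: 8
Level 2: 4
Level 3: 2
Level 4: 1

The root is level 0 and the size-1 base case is level 4 (the tree spans levels 0 through 4, i.e. 5 levels counting the root), so the depth is the number of divisions: log_2(16) = 4

The recursion tree depth is log_2(16) = 4. At each level, the problem size is divided by 2, so it takes 4 divisions to reduce to a base case of size 1. The algorithm makes 1 recursive call at each level.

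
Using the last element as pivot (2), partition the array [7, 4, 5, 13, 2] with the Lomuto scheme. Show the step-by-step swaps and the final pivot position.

Lomuto partition with pivot = 2:

Initial array: [7, 4, 5, 13, 2]

arr[0]=7 > 2: no swap
arr[1]=4 > 2: no swap
arr[2]=5 > 2: no swap
arr[3]=13 > 2: no swap

Place pivot at position 0: [2, 4, 5, 13, 7]
Pivot position: 0

After partitioning with pivot 2, the array becomes [2, 4, 5, 13, 7]. The pivot is placed at index 0. All elements to the left of the pivot are <= 2, and all elements to the right are > 2.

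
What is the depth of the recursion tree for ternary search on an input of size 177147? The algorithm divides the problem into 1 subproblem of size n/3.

For divide and conquer with division factor 3:

Problem sizes at each level:
Level 0: 177147
Level 1: 59049
Level 2: 19683
Level 3: 6561
Level 4: 2187
Level 5: 729
Level 6: 243
Level 7: 81
Level 8: 27
Level 9: 9
Level 10: 3
Level 11: 1

The root is level 0 and the size-1 base case is level 11 (the tree spans levels 0 through 11, i.e. 12 levels counting the root), so the depth is the number of divisions: log_3(177147) = 11

The recursion tree depth is log_3(177147) = 11. At each level, the problem size is divided by 3, so it takes 11 divisions to reduce to a base case of size 1. The algorithm makes 1 recursive call at each level.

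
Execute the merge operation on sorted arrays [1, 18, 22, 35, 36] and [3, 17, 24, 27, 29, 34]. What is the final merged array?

Merging process:

Compare 1 vs 3: take 1 from left. Merged: [1]
Compare 18 vs 3: take 3 from right. Merged: [1, 3]
Compare 18 vs 17: take 17 from right. Merged: [1, 3, 17]
Compare 18 vs 24: take 18 from left. Merged: [1, 3, 17, 18]
Compare 22 vs 24: take 22 from left. Merged: [1, 3, 17, 18, 22]
Compare 35 vs 24: take 24 from right. Merged: [1, 3, 17, 18, 22, 24]
Compare 35 vs 27: take 27 from right. Merged: [1, 3, 17, 18, 22, 24, 27]
Compare 35 vs 29: take 29 from right. Merged: [1, 3, 17, 18, 22, 24, 27, 29]
Compare 35 vs 34: take 34 from right. Merged: [1, 3, 17, 18, 22, 24, 27, 29, 34]
Append remaining from left: [35, 36]. Merged: [1, 3, 17, 18, 22, 24, 27, 29, 34, 35, 36]

Final merged array: [1, 3, 17, 18, 22, 24, 27, 29, 34, 35, 36]
Total comparisons: 9

The merged array is [1, 3, 17, 18, 22, 24, 27, 29, 34, 35, 36], requiring 9 comparisons. The merge step runs in O(n) time where n is the total number of elements.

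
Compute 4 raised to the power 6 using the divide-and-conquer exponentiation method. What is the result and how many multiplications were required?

Computing 4^6 by squaring (build up from 4^1; each line after the first costs one multiplication):

4^1 = 4
4^2 = (4^1)^2 = 4^2 = 16
4^3 = 4 * 4^2 = 4 * 16 = 64
4^6 = (4^3)^2 = 64^2 = 4096

Result: 4096
Multiplications needed: 3 (3 lines after 4^1)

4^6 = 4096. Using exponentiation by squaring, this requires 3 multiplications. The key idea: if the exponent is even, square the half-power; if odd, multiply by the base once.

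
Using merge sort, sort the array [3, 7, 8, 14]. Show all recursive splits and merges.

Merge sort trace:

Split: [3, 7, 8, 14] -> [3, 7] and [8, 14]
  Split: [3, 7] -> [3] and [7]
  Merge: [3] + [7] -> [3, 7]
  Split: [8, 14] -> [8] and [14]
  Merge: [8] + [14] -> [8, 14]
Merge: [3, 7] + [8, 14] -> [3, 7, 8, 14]

Final sorted array: [3, 7, 8, 14]

The merge sort proceeds by recursively splitting the array and merging sorted halves.
After all merges, the sorted array is [3, 7, 8, 14].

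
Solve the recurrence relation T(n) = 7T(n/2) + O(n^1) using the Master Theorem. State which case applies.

Master Theorem for T(n) = 7T(n/2) + O(n^1):

a = 7, b = 2, c = 1
log_b(a) = log_2(7) = 2.8074

Case 1: c = 1 < log_2(7) = 2.8074
T(n) = O(n^(log_2 7))

For T(n) = 7T(n/2) + O(n^1): log_2(7) = 2.8074. This is Case 1 of the Master Theorem (c < log_b(a), work dominated by leaves), giving O(n^(log_2 7)).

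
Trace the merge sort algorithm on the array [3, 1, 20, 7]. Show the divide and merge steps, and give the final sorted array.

Merge sort trace:

Split: [3, 1, 20, 7] -> [3, 1] and [20, 7]
  Split: [3, 1] -> [3] and [1]
  Merge: [3] + [1] -> [1, 3]
  Split: [20, 7] -> [20] and [7]
  Merge: [20] + [7] -> [7, 20]
Merge: [1, 3] + [7, 20] -> [1, 3, 7, 20]

Final sorted array: [1, 3, 7, 20]

The merge sort proceeds by recursively splitting the array and merging sorted halves.
After all merges, the sorted array is [1, 3, 7, 20].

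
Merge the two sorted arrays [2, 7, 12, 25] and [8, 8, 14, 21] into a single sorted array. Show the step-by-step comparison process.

Merging process:

Compare 2 vs 8: take 2 from left. Merged: [2]
Compare 7 vs 8: take 7 from left. Merged: [2, 7]
Compare 12 vs 8: take 8 from right. Merged: [2, 7, 8]
Compare 12 vs 8: take 8 from right. Merged: [2, 7, 8, 8]
Compare 12 vs 14: take 12 from left. Merged: [2, 7, 8, 8, 12]
Compare 25 vs 14: take 14 from right. Merged: [2, 7, 8, 8, 12, 14]
Compare 25 vs 21: take 21 from right. Merged: [2, 7, 8, 8, 12, 14, 21]
Append remaining from left: [25]. Merged: [2, 7, 8, 8, 12, 14, 21, 25]

Final merged array: [2, 7, 8, 8, 12, 14, 21, 25]
Total comparisons: 7

The merged array is [2, 7, 8, 8, 12, 14, 21, 25], requiring 7 comparisons. The merge step runs in O(n) time where n is the total number of elements.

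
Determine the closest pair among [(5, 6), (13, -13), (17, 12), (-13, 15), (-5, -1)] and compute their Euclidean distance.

Computing all pairwise distances among 5 points:

d((5, 6), (13, -13)) = 20.6155
d((5, 6), (17, 12)) = 13.4164
d((5, 6), (-13, 15)) = 20.1246
d((5, 6), (-5, -1)) = 12.2066 <-- minimum
d((13, -13), (17, 12)) = 25.318
d((13, -13), (-13, 15)) = 38.2099
d((13, -13), (-5, -1)) = 21.6333
d((17, 12), (-13, 15)) = 30.1496
d((17, 12), (-5, -1)) = 25.5539
d((-13, 15), (-5, -1)) = 17.8885

Closest pair: (5, 6) and (-5, -1) with distance 12.2066

The closest pair is (5, 6) and (-5, -1) with Euclidean distance 12.2066. For 5 points, brute-force pairwise comparison is shown above. For large n, the divide-and-conquer algorithm (sort by x, recurse on halves, check the dividing strip) achieves O(n log n).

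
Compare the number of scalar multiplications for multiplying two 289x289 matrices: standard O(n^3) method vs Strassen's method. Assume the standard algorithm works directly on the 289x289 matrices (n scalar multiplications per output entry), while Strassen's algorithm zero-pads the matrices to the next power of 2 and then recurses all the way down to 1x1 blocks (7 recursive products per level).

Matrix multiplication for 289x289 matrices:

Strassen's algorithm requires power-of-2 dimensions. Pad 289x289 to 512x512 (next power of 2).

Standard algorithm: 289^3 = 24137569 multiplications
Strassen's algorithm: 7^(log2(512)) = 7^9 = 40353607 multiplications
Difference: 24137569 - 40353607 = -16216038 (Strassen uses MORE here due to padding overhead — for small or just-over-power-of-2 n, padding can outweigh the per-level savings)

Standard: 24137569 multiplications (289^3). Strassen: 40353607 multiplications (7^9, after padding to 512x512). Strassen reduces 8 recursive multiplications to 7 at each level.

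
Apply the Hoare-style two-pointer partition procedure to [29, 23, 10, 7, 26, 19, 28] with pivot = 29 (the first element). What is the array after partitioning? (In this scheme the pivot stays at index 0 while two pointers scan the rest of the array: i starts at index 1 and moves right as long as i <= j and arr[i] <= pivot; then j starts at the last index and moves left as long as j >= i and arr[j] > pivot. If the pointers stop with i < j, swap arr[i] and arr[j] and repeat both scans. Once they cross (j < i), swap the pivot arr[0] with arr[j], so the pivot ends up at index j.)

Hoare-style two-pointer partition with pivot = 29:

Initial array: [29, 23, 10, 7, 26, 19, 28]

Pointers start at i = 1, j = 6.
i ends at 7, j ends at 6: the pointers have crossed (j < i), so scanning stops.

Swap pivot arr[0] with arr[6] to place pivot at position 6: [28, 23, 10, 7, 26, 19, 29]
Pivot position: 6

After partitioning with pivot 29, the array becomes [28, 23, 10, 7, 26, 19, 29]. The pivot is placed at index 6. All elements to the left of the pivot are <= 29, and all elements to the right are > 29.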